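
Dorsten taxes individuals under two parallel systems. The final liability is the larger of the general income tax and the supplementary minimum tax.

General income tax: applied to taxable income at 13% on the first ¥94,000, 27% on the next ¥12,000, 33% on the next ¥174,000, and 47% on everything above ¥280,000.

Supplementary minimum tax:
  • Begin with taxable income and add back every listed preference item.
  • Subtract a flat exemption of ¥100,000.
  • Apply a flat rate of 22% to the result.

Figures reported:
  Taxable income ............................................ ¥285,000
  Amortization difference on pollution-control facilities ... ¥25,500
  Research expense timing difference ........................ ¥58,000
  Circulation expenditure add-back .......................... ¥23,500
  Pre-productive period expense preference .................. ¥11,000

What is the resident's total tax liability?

¥75,230

General income tax:
  ¥94,000 × 13% = ¥12,220
  ¥12,000 × 27% = ¥3,240
  ¥174,000 × 33% = ¥57,420
  ¥5,000 × 47% = ¥2,350
  → ¥75,230

Supplementary minimum tax:
  Adjusted income: ¥285,000 + ¥25,500 + ¥58,000 + ¥23,500 + ¥11,000 = ¥403,000
  Less exemption ¥100,000 → base ¥303,000
  ¥303,000 × 22% = ¥66,660

¥75,230 > ¥66,660, so the general income tax governs.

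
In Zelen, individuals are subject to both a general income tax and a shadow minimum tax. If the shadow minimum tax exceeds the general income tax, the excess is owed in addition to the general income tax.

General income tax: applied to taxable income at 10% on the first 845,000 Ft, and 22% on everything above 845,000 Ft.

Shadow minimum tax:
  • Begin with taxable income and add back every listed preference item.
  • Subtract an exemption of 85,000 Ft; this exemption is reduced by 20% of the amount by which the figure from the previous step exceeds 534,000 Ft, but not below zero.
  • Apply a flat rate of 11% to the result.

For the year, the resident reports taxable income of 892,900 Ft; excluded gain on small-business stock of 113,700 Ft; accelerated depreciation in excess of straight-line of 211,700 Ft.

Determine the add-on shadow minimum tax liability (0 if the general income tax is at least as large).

Shadow minimum tax:
  Adjusted income: 892,900 Ft + 113,700 Ft + 211,700 Ft = 1,218,300 Ft
  Exemption: 20% × (1,218,300 Ft − 534,000 Ft) = 136,860 Ft ≥ 85,000 Ft, so the exemption is fully phased out
  Base: 1,218,300 Ft − 0 Ft = 1,218,300 Ft
  1,218,300 Ft × 11% = 134,013 Ft

General income tax:
  845,000 Ft × 10% = 84,500 Ft
  47,900 Ft × 22% = 10,538 Ft
  → 95,038 Ft

Excess of shadow minimum tax over general income tax: 134,013 Ft − 95,038 Ft = 38,975 Ft.

38,975 Ft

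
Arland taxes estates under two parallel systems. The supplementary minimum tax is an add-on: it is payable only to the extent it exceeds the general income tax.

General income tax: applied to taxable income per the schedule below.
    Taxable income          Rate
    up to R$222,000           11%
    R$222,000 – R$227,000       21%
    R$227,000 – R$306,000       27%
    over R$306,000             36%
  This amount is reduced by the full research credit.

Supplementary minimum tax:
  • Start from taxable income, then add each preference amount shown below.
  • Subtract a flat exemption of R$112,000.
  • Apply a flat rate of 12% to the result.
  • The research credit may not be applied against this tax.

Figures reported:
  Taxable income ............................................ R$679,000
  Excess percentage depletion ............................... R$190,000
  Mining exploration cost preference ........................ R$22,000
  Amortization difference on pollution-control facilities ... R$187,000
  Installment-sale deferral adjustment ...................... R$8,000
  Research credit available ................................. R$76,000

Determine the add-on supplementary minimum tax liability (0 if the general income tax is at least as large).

R$11,800

Supplementary minimum tax:
  Adjusted income: R$679,000 + R$190,000 + R$22,000 + R$187,000 + R$8,000 = R$1,086,000
  Less exemption R$112,000 → base R$974,000
  R$974,000 × 12% = R$116,880

General income tax:
  R$222,000 × 11% = R$24,420
  R$5,000 × 21% = R$1,050
  R$79,000 × 27% = R$21,330
  R$373,000 × 36% = R$134,280
  → R$181,080
  Less research credit R$76,000 → R$105,080

Excess of supplementary minimum tax over general income tax: R$116,880 − R$105,080 = R$11,800.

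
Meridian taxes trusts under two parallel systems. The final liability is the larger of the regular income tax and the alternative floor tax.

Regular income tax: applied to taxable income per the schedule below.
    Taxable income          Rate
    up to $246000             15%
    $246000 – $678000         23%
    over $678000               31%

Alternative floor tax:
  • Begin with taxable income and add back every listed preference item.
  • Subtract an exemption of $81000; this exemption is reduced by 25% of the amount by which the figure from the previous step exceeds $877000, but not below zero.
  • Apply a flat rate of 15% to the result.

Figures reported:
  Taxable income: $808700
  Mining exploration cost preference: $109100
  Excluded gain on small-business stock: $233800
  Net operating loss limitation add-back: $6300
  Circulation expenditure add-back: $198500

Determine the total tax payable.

Regular income tax:
  $246000 × 15% = $36900
  $432000 × 23% = $99360
  $130700 × 31% = $40517
  → $176777

Alternative floor tax:
  Adjusted income: $808700 + $109100 + $233800 + $6300 + $198500 = $1356400
  Exemption: 25% × ($1356400 − $877000) = $119850 ≥ $81000, so the exemption is fully phased out
  Base: $1356400 − $0 = $1356400
  $1356400 × 15% = $203460

$203460 > $176777, so the alternative floor tax is the binding amount.

$203460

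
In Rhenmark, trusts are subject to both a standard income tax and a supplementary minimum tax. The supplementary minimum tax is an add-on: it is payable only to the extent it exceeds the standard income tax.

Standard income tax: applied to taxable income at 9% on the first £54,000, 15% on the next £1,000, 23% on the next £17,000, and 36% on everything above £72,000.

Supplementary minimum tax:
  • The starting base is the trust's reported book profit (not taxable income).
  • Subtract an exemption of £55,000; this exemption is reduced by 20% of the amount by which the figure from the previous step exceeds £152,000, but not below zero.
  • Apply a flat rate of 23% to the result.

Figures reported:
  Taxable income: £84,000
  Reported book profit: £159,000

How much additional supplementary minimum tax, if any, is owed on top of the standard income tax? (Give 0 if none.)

Standard income tax:
  £54,000 × 9% = £4,860
  £1,000 × 15% = £150
  £17,000 × 23% = £3,910
  £12,000 × 36% = £4,320
  → £13,240

Supplementary minimum tax:
  Base (reported book profit): £159,000
  Exemption: £55,000 − 20% × (£159,000 − £152,000) = £55,000 − £1,400 = £53,600
  Base: £159,000 − £53,600 = £105,400
  £105,400 × 23% = £24,242

Excess of supplementary minimum tax over standard income tax: £24,242 − £13,240 = £11,002.

£11,002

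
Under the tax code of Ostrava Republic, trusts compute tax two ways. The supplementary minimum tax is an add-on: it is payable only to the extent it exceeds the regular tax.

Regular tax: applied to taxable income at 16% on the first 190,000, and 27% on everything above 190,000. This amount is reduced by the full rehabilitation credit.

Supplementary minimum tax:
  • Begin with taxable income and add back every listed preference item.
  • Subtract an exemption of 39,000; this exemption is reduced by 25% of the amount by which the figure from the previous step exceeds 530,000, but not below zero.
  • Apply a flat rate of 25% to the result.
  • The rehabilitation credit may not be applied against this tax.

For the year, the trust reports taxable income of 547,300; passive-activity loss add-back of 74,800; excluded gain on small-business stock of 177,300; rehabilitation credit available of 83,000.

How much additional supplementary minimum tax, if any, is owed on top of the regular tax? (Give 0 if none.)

Regular tax:
  190,000 × 16% = 30,400
  357,300 × 27% = 96,471
  → 126,871
  Less rehabilitation credit 83,000 → 43,871

Supplementary minimum tax:
  Adjusted income: 547,300 + 74,800 + 177,300 = 799,400
  Exemption: 25% × (799,400 − 530,000) = 67,350 ≥ 39,000, so the exemption is fully phased out
  Base: 799,400 − 0 = 799,400
  799,400 × 25% = 199,850

Excess of supplementary minimum tax over regular tax: 199,850 − 43,871 = 155,979.

155,979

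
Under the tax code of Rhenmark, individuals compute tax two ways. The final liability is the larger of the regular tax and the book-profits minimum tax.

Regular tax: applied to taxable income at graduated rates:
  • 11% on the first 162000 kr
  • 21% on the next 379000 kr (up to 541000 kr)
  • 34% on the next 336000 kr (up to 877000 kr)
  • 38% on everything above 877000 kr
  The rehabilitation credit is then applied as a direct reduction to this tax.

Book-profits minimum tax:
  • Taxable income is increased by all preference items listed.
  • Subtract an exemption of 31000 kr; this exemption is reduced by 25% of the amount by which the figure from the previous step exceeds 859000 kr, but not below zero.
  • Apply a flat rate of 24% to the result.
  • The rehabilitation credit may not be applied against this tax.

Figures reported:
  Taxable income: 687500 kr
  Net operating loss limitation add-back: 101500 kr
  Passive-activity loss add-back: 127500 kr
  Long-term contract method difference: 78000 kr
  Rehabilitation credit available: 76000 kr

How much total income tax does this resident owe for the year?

238680 kr

Book-profits minimum tax:
  Adjusted income: 687500 kr + 101500 kr + 127500 kr + 78000 kr = 994500 kr
  Exemption: 25% × (994500 kr − 859000 kr) = 33875 kr ≥ 31000 kr, so the exemption is fully phased out
  Base: 994500 kr − 0 kr = 994500 kr
  994500 kr × 24% = 238680 kr

Regular tax:
  162000 kr × 11% = 17820 kr
  379000 kr × 21% = 79590 kr
  146500 kr × 34% = 49810 kr
  → 147220 kr
  Less rehabilitation credit 76000 kr → 71220 kr

238680 kr > 71220 kr, so the book-profits minimum tax is the binding amount.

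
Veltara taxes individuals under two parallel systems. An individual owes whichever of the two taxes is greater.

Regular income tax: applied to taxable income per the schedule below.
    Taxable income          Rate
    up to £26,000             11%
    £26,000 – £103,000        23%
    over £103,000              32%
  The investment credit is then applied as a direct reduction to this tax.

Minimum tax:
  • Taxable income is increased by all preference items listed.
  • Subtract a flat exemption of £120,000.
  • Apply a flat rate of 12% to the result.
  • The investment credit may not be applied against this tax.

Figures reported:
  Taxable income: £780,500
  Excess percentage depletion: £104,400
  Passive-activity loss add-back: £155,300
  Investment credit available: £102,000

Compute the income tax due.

£135,370

Regular income tax:
  £26,000 × 11% = £2,860
  £77,000 × 23% = £17,710
  £677,500 × 32% = £216,800
  → £237,370
  Less investment credit £102,000 → £135,370

Minimum tax:
  Adjusted income: £780,500 + £104,400 + £155,300 = £1,040,200
  Less exemption £120,000 → base £920,200
  £920,200 × 12% = £110,424

£135,370 > £110,424, so the regular income tax governs.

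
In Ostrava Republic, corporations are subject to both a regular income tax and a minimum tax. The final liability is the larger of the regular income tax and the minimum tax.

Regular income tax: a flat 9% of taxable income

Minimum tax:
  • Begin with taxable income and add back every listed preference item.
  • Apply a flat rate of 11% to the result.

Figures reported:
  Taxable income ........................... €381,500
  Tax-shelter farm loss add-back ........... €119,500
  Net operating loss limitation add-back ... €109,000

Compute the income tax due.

Minimum tax:
  Adjusted income: €381,500 + €119,500 + €109,000 = €610,000
  €610,000 × 11% = €67,100

Regular income tax:
  €381,500 × 9% = €34,335

€67,100 > €34,335, so the minimum tax is the binding amount.

€67,100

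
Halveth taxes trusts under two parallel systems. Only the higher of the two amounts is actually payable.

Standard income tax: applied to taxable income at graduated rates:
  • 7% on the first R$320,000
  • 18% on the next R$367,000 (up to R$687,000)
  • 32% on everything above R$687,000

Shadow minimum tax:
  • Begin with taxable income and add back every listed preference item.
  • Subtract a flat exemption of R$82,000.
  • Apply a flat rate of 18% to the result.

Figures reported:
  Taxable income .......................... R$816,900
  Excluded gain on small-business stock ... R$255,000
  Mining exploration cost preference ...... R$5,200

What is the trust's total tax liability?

Shadow minimum tax:
  Adjusted income: R$816,900 + R$255,000 + R$5,200 = R$1,077,100
  Less exemption R$82,000 → base R$995,100
  R$995,100 × 18% = R$179,118

Standard income tax:
  R$320,000 × 7% = R$22,400
  R$367,000 × 18% = R$66,060
  R$129,900 × 32% = R$41,568
  → R$130,028

R$179,118 > R$130,028, so the shadow minimum tax is the binding amount.

R$179,118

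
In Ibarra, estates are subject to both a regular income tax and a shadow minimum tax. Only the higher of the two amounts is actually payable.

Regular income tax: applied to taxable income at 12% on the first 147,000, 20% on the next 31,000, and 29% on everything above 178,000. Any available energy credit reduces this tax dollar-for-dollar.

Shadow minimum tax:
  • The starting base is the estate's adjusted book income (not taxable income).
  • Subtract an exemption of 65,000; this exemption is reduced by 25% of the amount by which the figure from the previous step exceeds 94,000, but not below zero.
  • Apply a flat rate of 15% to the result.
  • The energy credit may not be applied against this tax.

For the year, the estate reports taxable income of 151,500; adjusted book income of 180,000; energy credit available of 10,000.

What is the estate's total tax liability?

Shadow minimum tax:
  Base (adjusted book income): 180,000
  Exemption: 65,000 − 25% × (180,000 − 94,000) = 65,000 − 21,500 = 43,500
  Base: 180,000 − 43,500 = 136,500
  136,500 × 15% = 20,475

Regular income tax:
  147,000 × 12% = 17,640
  4,500 × 20% = 900
  → 18,540
  Less energy credit 10,000 → 8,540

20,475 > 8,540, so the shadow minimum tax is the binding amount.

20,475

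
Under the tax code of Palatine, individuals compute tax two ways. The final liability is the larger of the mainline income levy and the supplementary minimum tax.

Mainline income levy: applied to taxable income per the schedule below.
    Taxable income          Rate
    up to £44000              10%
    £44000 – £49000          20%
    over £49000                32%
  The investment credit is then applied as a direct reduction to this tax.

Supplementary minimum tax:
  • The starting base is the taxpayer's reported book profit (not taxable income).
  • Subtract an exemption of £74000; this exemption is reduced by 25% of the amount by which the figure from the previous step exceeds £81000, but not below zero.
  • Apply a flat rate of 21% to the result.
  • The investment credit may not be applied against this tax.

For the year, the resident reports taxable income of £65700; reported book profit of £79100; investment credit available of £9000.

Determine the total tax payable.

£1744

Supplementary minimum tax:
  Base (reported book profit): £79100
  Exemption: £79100 ≤ £81000, so full £74000 applies
  Base: £79100 − £74000 = £5100
  £5100 × 21% = £1071

Mainline income levy:
  £44000 × 10% = £4400
  £5000 × 20% = £1000
  £16700 × 32% = £5344
  → £10744
  Less investment credit £9000 → £1744

£1744 > £1071, so the mainline income levy governs.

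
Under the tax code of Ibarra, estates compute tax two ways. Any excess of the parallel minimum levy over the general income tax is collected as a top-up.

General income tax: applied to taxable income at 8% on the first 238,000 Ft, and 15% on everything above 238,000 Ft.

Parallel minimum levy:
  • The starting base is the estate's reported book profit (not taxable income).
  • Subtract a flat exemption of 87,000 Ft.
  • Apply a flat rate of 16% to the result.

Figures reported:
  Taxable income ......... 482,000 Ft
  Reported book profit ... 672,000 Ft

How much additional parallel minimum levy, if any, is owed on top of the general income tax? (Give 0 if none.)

General income tax:
  238,000 Ft × 8% = 19,040 Ft
  244,000 Ft × 15% = 36,600 Ft
  → 55,640 Ft

Parallel minimum levy:
  Base (reported book profit): 672,000 Ft
  Less exemption 87,000 Ft → base 585,000 Ft
  585,000 Ft × 16% = 93,600 Ft

Excess of parallel minimum levy over general income tax: 93,600 Ft − 55,640 Ft = 37,960 Ft.

37,960 Ft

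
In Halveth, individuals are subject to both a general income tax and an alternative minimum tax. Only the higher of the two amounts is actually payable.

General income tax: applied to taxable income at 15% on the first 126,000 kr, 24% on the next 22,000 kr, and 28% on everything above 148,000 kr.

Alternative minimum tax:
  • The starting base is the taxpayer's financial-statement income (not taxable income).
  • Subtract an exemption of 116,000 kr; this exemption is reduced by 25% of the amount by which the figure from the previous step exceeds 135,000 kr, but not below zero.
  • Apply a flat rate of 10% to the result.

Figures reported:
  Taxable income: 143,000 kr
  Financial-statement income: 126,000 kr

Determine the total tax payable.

22,980 kr

General income tax:
  126,000 kr × 15% = 18,900 kr
  17,000 kr × 24% = 4,080 kr
  → 22,980 kr

Alternative minimum tax:
  Base (financial-statement income): 126,000 kr
  Exemption: 126,000 kr ≤ 135,000 kr, so full 116,000 kr applies
  Base: 126,000 kr − 116,000 kr = 10,000 kr
  10,000 kr × 10% = 1,000 kr

22,980 kr > 1,000 kr, so the general income tax governs.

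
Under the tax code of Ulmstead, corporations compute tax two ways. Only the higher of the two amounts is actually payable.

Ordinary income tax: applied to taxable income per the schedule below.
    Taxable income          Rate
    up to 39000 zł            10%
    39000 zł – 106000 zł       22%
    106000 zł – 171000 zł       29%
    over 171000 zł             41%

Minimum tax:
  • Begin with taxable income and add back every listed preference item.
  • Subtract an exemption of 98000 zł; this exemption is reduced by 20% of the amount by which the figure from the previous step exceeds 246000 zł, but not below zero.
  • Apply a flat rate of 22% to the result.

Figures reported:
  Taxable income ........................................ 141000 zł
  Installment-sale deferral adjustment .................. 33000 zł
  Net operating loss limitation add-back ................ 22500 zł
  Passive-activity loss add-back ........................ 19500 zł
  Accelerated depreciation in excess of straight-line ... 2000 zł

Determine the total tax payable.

Ordinary income tax:
  39000 zł × 10% = 3900 zł
  67000 zł × 22% = 14740 zł
  35000 zł × 29% = 10150 zł
  → 28790 zł

Minimum tax:
  Adjusted income: 141000 zł + 33000 zł + 22500 zł + 19500 zł + 2000 zł = 218000 zł
  Exemption: 218000 zł ≤ 246000 zł, so full 98000 zł applies
  Base: 218000 zł − 98000 zł = 120000 zł
  120000 zł × 22% = 26400 zł

28790 zł > 26400 zł, so the ordinary income tax governs.

28790 zł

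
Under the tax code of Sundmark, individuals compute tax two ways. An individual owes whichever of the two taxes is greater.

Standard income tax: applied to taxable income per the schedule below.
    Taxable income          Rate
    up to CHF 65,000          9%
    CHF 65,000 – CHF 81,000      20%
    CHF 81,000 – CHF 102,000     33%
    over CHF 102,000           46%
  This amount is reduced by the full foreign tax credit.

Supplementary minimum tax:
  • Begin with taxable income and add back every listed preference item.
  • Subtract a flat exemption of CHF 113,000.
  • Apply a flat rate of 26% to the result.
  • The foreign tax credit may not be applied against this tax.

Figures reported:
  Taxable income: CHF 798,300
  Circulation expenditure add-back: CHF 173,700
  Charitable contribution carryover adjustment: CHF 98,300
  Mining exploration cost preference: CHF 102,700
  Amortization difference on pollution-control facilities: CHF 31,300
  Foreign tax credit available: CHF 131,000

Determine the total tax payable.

Supplementary minimum tax:
  Adjusted income: CHF 798,300 + CHF 173,700 + CHF 98,300 + CHF 102,700 + CHF 31,300 = CHF 1,204,300
  Less exemption CHF 113,000 → base CHF 1,091,300
  CHF 1,091,300 × 26% = CHF 283,738

Standard income tax:
  CHF 65,000 × 9% = CHF 5,850
  CHF 16,000 × 20% = CHF 3,200
  CHF 21,000 × 33% = CHF 6,930
  CHF 696,300 × 46% = CHF 320,298
  → CHF 336,278
  Less foreign tax credit CHF 131,000 → CHF 205,278

CHF 283,738 > CHF 205,278, so the supplementary minimum tax is the binding amount.

CHF 283,738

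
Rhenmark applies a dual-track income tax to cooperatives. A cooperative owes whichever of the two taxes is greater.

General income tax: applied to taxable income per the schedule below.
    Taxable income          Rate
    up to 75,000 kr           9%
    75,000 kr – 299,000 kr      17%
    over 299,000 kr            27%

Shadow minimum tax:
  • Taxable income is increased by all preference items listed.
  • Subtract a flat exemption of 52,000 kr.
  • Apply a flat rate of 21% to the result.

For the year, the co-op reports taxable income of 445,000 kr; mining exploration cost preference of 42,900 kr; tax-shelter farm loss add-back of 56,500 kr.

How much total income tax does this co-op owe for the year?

General income tax:
  75,000 kr × 9% = 6,750 kr
  224,000 kr × 17% = 38,080 kr
  146,000 kr × 27% = 39,420 kr
  → 84,250 kr

Shadow minimum tax:
  Adjusted income: 445,000 kr + 42,900 kr + 56,500 kr = 544,400 kr
  Less exemption 52,000 kr → base 492,400 kr
  492,400 kr × 21% = 103,404 kr

103,404 kr > 84,250 kr, so the shadow minimum tax is the binding amount.

103,404 kr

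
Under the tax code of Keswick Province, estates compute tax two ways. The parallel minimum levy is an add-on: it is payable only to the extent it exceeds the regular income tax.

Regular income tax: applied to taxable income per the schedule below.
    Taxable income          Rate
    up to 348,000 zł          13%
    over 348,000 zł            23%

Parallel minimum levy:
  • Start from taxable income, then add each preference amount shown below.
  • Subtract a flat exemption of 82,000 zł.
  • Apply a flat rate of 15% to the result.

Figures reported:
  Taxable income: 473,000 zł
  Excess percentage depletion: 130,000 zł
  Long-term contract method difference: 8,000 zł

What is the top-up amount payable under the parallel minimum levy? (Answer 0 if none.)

Regular income tax:
  348,000 zł × 13% = 45,240 zł
  125,000 zł × 23% = 28,750 zł
  → 73,990 zł

Parallel minimum levy:
  Adjusted income: 473,000 zł + 130,000 zł + 8,000 zł = 611,000 zł
  Less exemption 82,000 zł → base 529,000 zł
  529,000 zł × 15% = 79,350 zł

Excess of parallel minimum levy over regular income tax: 79,350 zł − 73,990 zł = 5,360 zł.

5,360 zł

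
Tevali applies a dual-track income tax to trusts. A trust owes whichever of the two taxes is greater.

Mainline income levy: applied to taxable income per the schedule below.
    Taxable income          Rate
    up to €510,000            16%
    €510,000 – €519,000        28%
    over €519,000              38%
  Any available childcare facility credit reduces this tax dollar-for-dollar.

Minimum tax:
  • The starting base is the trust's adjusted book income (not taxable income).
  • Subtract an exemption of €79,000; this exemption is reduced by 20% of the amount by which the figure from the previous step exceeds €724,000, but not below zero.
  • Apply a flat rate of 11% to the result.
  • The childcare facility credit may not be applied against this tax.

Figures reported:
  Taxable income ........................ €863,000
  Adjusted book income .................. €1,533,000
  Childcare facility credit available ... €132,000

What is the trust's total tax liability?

€168,630

Mainline income levy:
  €510,000 × 16% = €81,600
  €9,000 × 28% = €2,520
  €344,000 × 38% = €130,720
  → €214,840
  Less childcare facility credit €132,000 → €82,840

Minimum tax:
  Base (adjusted book income): €1,533,000
  Exemption: 20% × (€1,533,000 − €724,000) = €161,800 ≥ €79,000, so the exemption is fully phased out
  Base: €1,533,000 − €0 = €1,533,000
  €1,533,000 × 11% = €168,630

€168,630 > €82,840, so the minimum tax is the binding amount.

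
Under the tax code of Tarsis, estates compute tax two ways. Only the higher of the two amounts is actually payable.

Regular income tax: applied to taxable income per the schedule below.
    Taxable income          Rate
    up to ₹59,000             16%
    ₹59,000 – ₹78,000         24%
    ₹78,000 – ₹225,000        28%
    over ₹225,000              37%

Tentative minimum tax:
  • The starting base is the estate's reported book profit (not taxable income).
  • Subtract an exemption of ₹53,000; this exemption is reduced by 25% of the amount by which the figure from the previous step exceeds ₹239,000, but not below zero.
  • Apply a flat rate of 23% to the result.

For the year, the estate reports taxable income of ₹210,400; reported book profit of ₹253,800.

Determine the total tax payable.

Tentative minimum tax:
  Base (reported book profit): ₹253,800
  Exemption: ₹53,000 − 25% × (₹253,800 − ₹239,000) = ₹53,000 − ₹3,700 = ₹49,300
  Base: ₹253,800 − ₹49,300 = ₹204,500
  ₹204,500 × 23% = ₹47,035

Regular income tax:
  ₹59,000 × 16% = ₹9,440
  ₹19,000 × 24% = ₹4,560
  ₹132,400 × 28% = ₹37,072
  → ₹51,072

₹51,072 > ₹47,035, so the regular income tax governs.

₹51,072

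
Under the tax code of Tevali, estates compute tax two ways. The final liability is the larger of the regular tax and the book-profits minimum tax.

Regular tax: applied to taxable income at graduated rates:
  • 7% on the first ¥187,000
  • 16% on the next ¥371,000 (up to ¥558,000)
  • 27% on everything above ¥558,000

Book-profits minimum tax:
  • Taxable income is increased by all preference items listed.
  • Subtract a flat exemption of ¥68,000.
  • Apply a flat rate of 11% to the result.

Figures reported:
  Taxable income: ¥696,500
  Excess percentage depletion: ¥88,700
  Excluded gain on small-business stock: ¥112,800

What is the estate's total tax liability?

¥109,845

Book-profits minimum tax:
  Adjusted income: ¥696,500 + ¥88,700 + ¥112,800 = ¥898,000
  Less exemption ¥68,000 → base ¥830,000
  ¥830,000 × 11% = ¥91,300

Regular tax:
  ¥187,000 × 7% = ¥13,090
  ¥371,000 × 16% = ¥59,360
  ¥138,500 × 27% = ¥37,395
  → ¥109,845

¥109,845 > ¥91,300, so the regular tax governs.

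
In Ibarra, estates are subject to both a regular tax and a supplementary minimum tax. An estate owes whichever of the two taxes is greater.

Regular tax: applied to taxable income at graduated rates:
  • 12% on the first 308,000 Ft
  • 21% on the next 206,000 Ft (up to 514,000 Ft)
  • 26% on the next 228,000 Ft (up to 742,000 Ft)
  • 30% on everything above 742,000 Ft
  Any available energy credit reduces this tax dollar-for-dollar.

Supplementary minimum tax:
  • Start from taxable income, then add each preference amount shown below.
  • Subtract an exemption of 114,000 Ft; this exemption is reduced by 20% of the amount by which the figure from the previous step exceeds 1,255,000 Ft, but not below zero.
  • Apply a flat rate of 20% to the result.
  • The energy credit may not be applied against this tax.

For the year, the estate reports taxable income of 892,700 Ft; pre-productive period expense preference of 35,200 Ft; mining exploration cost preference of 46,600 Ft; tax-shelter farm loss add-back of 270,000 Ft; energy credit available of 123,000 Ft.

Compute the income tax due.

Regular tax:
  308,000 Ft × 12% = 36,960 Ft
  206,000 Ft × 21% = 43,260 Ft
  228,000 Ft × 26% = 59,280 Ft
  150,700 Ft × 30% = 45,210 Ft
  → 184,710 Ft
  Less energy credit 123,000 Ft → 61,710 Ft

Supplementary minimum tax:
  Adjusted income: 892,700 Ft + 35,200 Ft + 46,600 Ft + 270,000 Ft = 1,244,500 Ft
  Exemption: 1,244,500 Ft ≤ 1,255,000 Ft, so full 114,000 Ft applies
  Base: 1,244,500 Ft − 114,000 Ft = 1,130,500 Ft
  1,130,500 Ft × 20% = 226,100 Ft

226,100 Ft > 61,710 Ft, so the supplementary minimum tax is the binding amount.

226,100 Ft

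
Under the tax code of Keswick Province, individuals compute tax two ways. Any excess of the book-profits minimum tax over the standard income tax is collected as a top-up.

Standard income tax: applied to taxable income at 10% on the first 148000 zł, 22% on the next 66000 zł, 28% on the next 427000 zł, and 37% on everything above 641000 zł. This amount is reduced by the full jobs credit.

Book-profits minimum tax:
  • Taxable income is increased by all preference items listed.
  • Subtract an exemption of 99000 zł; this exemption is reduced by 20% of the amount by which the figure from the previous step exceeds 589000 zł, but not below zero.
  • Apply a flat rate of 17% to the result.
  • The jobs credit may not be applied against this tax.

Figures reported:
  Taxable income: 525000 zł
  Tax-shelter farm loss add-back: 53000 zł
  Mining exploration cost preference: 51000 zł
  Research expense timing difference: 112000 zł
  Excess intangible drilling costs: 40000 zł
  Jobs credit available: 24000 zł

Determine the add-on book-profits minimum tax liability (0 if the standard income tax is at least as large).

Book-profits minimum tax:
  Adjusted income: 525000 zł + 53000 zł + 51000 zł + 112000 zł + 40000 zł = 781000 zł
  Exemption: 99000 zł − 20% × (781000 zł − 589000 zł) = 99000 zł − 38400 zł = 60600 zł
  Base: 781000 zł − 60600 zł = 720400 zł
  720400 zł × 17% = 122468 zł

Standard income tax:
  148000 zł × 10% = 14800 zł
  66000 zł × 22% = 14520 zł
  311000 zł × 28% = 87080 zł
  → 116400 zł
  Less jobs credit 24000 zł → 92400 zł

Excess of book-profits minimum tax over standard income tax: 122468 zł − 92400 zł = 30068 zł.

30068 zł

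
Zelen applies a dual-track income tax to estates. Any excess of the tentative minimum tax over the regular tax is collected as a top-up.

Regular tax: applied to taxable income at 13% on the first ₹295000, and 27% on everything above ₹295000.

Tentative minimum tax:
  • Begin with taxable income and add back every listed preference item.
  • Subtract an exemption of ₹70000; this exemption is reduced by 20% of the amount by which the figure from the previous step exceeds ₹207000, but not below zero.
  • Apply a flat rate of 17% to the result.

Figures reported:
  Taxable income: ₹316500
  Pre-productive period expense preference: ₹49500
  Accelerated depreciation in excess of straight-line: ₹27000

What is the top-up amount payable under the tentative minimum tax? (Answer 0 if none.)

₹17079

Regular tax:
  ₹295000 × 13% = ₹38350
  ₹21500 × 27% = ₹5805
  → ₹44155

Tentative minimum tax:
  Adjusted income: ₹316500 + ₹49500 + ₹27000 = ₹393000
  Exemption: ₹70000 − 20% × (₹393000 − ₹207000) = ₹70000 − ₹37200 = ₹32800
  Base: ₹393000 − ₹32800 = ₹360200
  ₹360200 × 17% = ₹61234

Excess of tentative minimum tax over regular tax: ₹61234 − ₹44155 = ₹17079.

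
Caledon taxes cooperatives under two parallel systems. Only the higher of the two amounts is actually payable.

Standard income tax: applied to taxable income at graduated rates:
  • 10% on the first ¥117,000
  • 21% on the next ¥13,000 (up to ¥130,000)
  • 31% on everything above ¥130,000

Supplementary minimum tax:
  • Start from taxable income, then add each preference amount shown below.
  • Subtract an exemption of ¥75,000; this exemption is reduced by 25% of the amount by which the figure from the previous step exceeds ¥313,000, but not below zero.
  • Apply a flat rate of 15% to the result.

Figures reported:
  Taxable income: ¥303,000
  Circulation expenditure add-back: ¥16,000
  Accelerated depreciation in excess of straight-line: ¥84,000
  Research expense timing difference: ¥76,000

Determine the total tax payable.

Supplementary minimum tax:
  Adjusted income: ¥303,000 + ¥16,000 + ¥84,000 + ¥76,000 = ¥479,000
  Exemption: ¥75,000 − 25% × (¥479,000 − ¥313,000) = ¥75,000 − ¥41,500 = ¥33,500
  Base: ¥479,000 − ¥33,500 = ¥445,500
  ¥445,500 × 15% = ¥66,825

Standard income tax:
  ¥117,000 × 10% = ¥11,700
  ¥13,000 × 21% = ¥2,730
  ¥173,000 × 31% = ¥53,630
  → ¥68,060

¥68,060 > ¥66,825, so the standard income tax governs.

¥68,060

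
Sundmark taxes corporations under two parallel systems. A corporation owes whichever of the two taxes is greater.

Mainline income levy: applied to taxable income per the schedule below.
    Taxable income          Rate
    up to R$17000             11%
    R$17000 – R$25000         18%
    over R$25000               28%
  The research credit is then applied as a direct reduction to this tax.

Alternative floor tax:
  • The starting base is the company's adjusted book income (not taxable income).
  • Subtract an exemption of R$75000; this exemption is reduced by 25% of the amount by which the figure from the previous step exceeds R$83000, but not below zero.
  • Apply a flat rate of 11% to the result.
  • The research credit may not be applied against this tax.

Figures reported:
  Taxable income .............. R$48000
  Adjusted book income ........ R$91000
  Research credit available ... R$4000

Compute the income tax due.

Alternative floor tax:
  Base (adjusted book income): R$91000
  Exemption: R$75000 − 25% × (R$91000 − R$83000) = R$75000 − R$2000 = R$73000
  Base: R$91000 − R$73000 = R$18000
  R$18000 × 11% = R$1980

Mainline income levy:
  R$17000 × 11% = R$1870
  R$8000 × 18% = R$1440
  R$23000 × 28% = R$6440
  → R$9750
  Less research credit R$4000 → R$5750

R$5750 > R$1980, so the mainline income levy governs.

R$5750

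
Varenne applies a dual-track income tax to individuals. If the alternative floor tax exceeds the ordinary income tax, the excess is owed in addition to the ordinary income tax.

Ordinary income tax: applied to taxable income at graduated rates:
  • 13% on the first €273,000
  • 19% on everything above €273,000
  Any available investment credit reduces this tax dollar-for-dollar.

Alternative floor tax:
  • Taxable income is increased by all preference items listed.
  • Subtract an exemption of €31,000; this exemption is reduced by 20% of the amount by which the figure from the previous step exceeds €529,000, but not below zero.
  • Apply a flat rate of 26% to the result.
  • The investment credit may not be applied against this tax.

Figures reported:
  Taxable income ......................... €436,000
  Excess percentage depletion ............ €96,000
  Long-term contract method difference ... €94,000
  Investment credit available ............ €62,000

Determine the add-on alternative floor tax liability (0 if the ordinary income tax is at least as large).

€155,284

Ordinary income tax:
  €273,000 × 13% = €35,490
  €163,000 × 19% = €30,970
  → €66,460
  Less investment credit €62,000 → €4,460

Alternative floor tax:
  Adjusted income: €436,000 + €96,000 + €94,000 = €626,000
  Exemption: €31,000 − 20% × (€626,000 − €529,000) = €31,000 − €19,400 = €11,600
  Base: €626,000 − €11,600 = €614,400
  €614,400 × 26% = €159,744

Excess of alternative floor tax over ordinary income tax: €159,744 − €4,460 = €155,284.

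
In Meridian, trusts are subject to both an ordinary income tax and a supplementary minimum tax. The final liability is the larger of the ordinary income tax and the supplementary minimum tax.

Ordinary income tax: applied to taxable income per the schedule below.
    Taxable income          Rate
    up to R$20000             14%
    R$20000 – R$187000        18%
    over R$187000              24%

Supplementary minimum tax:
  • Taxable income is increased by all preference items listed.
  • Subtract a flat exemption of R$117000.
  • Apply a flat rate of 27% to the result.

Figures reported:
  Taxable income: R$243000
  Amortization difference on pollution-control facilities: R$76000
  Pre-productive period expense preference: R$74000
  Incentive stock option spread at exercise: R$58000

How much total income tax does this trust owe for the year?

Ordinary income tax:
  R$20000 × 14% = R$2800
  R$167000 × 18% = R$30060
  R$56000 × 24% = R$13440
  → R$46300

Supplementary minimum tax:
  Adjusted income: R$243000 + R$76000 + R$74000 + R$58000 = R$451000
  Less exemption R$117000 → base R$334000
  R$334000 × 27% = R$90180

R$90180 > R$46300, so the supplementary minimum tax is the binding amount.

R$90180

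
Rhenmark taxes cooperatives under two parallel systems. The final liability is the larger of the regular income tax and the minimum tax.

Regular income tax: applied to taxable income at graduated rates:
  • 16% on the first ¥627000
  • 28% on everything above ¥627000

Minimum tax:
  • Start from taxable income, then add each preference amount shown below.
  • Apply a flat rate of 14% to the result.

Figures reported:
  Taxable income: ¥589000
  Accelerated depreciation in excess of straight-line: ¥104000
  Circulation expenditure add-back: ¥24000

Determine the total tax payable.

Regular income tax:
  ¥589000 × 16% = ¥94240

Minimum tax:
  Adjusted income: ¥589000 + ¥104000 + ¥24000 = ¥717000
  ¥717000 × 14% = ¥100380

¥100380 > ¥94240, so the minimum tax is the binding amount.

¥100380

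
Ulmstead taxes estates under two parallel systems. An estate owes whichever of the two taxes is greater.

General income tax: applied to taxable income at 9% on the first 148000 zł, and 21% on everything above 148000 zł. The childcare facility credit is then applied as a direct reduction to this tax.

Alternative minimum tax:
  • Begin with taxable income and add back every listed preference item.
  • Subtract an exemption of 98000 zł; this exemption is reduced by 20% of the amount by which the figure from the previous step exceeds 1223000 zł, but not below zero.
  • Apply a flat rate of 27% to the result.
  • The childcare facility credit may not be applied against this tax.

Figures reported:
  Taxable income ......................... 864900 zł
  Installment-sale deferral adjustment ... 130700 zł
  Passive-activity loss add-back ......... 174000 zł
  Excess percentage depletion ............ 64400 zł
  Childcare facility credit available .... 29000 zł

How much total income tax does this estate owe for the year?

307314 zł

General income tax:
  148000 zł × 9% = 13320 zł
  716900 zł × 21% = 150549 zł
  → 163869 zł
  Less childcare facility credit 29000 zł → 134869 zł

Alternative minimum tax:
  Adjusted income: 864900 zł + 130700 zł + 174000 zł + 64400 zł = 1234000 zł
  Exemption: 98000 zł − 20% × (1234000 zł − 1223000 zł) = 98000 zł − 2200 zł = 95800 zł
  Base: 1234000 zł − 95800 zł = 1138200 zł
  1138200 zł × 27% = 307314 zł

307314 zł > 134869 zł, so the alternative minimum tax is the binding amount.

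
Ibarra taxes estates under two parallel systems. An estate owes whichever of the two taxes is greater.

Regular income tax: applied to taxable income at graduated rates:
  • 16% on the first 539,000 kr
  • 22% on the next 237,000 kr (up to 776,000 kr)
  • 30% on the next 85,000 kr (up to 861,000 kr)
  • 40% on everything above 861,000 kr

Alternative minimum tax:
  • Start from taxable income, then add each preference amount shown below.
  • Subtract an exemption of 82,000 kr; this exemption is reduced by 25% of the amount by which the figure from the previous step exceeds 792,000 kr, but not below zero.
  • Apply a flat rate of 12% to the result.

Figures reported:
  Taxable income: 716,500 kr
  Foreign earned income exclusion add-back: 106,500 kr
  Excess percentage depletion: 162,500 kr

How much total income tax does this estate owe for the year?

125,290 kr

Regular income tax:
  539,000 kr × 16% = 86,240 kr
  177,500 kr × 22% = 39,050 kr
  → 125,290 kr

Alternative minimum tax:
  Adjusted income: 716,500 kr + 106,500 kr + 162,500 kr = 985,500 kr
  Exemption: 82,000 kr − 25% × (985,500 kr − 792,000 kr) = 82,000 kr − 48,375 kr = 33,625 kr
  Base: 985,500 kr − 33,625 kr = 951,875 kr
  951,875 kr × 12% = 114,225 kr

125,290 kr > 114,225 kr, so the regular income tax governs.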